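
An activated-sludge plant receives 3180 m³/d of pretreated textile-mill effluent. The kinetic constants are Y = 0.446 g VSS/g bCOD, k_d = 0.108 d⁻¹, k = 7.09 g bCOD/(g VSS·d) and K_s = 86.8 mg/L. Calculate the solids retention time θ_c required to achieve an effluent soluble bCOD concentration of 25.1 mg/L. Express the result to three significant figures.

θ_c ≈ 1.66 d

Specific growth rate at S = 25.1 mg/L: μ = YkS/(K_s+S) = 0.446·7.09·25.1/(86.8+25.1) = 0.7093 d⁻¹.
1/θ_c = 0.7093 − 0.108 = 0.6013 d⁻¹, so θ_c = 1.663 d.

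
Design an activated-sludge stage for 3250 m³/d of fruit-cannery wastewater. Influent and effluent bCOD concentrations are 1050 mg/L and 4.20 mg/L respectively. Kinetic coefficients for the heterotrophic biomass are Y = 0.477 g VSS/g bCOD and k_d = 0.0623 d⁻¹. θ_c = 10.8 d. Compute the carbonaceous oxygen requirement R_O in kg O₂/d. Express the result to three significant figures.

Correct the yield for decay: Y_obs = Y/(1 + k_d θ_c) = 0.477 / (1 + 0.0623 × 10.8) = 0.477 / 1.673 = 0.2851.
ΔS = 1050 − 4.20 = 1046 mg/L, so the substrate removal rate is 3250 × 1046/1000 = 3399 kg bCOD/d.
Biomass synthesised: P_X = Y_obs × 3399 = 969.2 kg VSS/d.
Carbonaceous O₂ demand = substrate oxidised − cell-mass equivalent = 3399 − 1.42 × 969.2 = 2023 kg O₂/d.

R_O ≈ 2020 kg O₂/d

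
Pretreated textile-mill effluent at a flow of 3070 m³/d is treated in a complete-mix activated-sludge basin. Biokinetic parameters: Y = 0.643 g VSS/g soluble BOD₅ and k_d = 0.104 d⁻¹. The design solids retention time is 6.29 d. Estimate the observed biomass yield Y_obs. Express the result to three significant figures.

Y_obs ≈ 0.389 g VSS/g soluble BOD₅

Observed yield with endogenous decay: Y_obs = Y / (1 + k_d·θ_c) = 0.643 / (1 + 0.104 × 6.29) = 0.643 / 1.654 = 0.3887 g VSS/g soluble BOD₅.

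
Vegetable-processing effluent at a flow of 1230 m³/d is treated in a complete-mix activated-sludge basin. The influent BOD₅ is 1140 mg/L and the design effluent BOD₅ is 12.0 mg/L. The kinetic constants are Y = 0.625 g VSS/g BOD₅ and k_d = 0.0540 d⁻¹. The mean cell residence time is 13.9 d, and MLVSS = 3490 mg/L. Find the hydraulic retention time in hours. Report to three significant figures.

Rearranging the biomass balance for a CMAS with decay, V = Y·Q·ΔS·θ_c / [X·(1+k_d θ_c)] = 0.625 × 1230 × (1140 − 12.0) × 13.9 / [3490 × (1 + 0.0540 × 13.9)] = 1.21×10^7 / 6110 = 1973 m³.
τ = V/Q = 1973/1230 = 1.604 d, or 38.49 h.

τ ≈ 38.5 h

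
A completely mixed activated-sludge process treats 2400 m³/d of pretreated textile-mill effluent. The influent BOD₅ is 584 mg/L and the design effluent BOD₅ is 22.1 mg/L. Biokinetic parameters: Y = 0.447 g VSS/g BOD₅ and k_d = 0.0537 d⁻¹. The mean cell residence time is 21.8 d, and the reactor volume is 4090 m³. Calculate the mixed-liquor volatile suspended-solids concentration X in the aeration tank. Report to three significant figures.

X = Y·Q·ΔS·θ_c / [V·(1 + k_d θ_c)] = 0.447 × 2400 × (584 − 22.1) × 21.8 / [4090 × (1 + 0.0537 × 21.8)] = 1480 mg/L.

X ≈ 1480 mg/L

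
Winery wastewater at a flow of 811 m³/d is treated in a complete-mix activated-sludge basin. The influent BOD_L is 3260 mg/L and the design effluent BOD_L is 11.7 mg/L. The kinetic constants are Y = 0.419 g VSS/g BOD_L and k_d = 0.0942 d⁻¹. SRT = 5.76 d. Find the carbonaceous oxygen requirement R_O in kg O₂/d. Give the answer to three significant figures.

R_O ≈ 1620 kg O₂/d

Y_obs = Y / (1 + k_d θ_c) = 0.419 / (1 + 0.0942 × 5.76) = 0.419 / 1.543 = 0.2716.
Mass of BOD_L removed per day: Q(S₀ − S) = 811 × 3248 g/m³ = 2634 kg/d.
P_X = Y_obs·Q·(S₀ − S) = 0.2716 × 2634 = 715.5 kg VSS/d.
R_O = Q·ΔS − 1.42 P_X = 2634 − 1016 = 1618 kg O₂/d.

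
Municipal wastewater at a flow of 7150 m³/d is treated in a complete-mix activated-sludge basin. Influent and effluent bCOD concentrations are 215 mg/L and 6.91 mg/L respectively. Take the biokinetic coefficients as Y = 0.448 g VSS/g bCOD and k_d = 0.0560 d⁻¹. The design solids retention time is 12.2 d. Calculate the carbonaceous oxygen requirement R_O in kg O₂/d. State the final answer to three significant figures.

The observed yield is Y_obs = Y/(1 + k_d·θ_c) = 0.448 / (1 + 0.0560 × 12.2) = 0.448 / 1.683 = 0.2662 g VSS per g bCOD removed.
Mass of bCOD removed per day: Q(S₀ − S) = 7150 × 208.1 g/m³ = 1488 kg/d.
Biomass synthesised: P_X = Y_obs × 1488 = 396.0 kg VSS/d.
R_O = Q·ΔS − 1.42 P_X = 1488 − 562.3 = 925.5 kg O₂/d.

R_O ≈ 926 kg O₂/d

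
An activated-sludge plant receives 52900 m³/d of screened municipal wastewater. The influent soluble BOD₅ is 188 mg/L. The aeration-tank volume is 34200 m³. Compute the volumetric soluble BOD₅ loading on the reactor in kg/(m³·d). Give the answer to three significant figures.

L_v ≈ 0.291 kg soluble BOD₅/(m³·d)

L_v = Q S₀ / V = 52900 × 188 × 10⁻³ / 34200 = 0.2908 kg/(m³·d).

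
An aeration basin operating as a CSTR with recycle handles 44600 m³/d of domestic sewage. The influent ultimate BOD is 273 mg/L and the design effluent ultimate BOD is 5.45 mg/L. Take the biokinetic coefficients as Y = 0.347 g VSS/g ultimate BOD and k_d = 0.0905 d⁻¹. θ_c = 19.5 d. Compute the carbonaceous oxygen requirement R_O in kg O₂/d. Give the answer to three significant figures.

R_O ≈ 9810 kg O₂/d

Correct the yield for decay: Y_obs = Y/(1 + k_d θ_c) = 0.347 / (1 + 0.0905 × 19.5) = 0.347 / 2.765 = 0.1255.
Mass of ultimate BOD removed per day: Q(S₀ − S) = 44600 × 267.6 g/m³ = 11933 kg/d.
P_X = Y_obs·Q·(S₀ − S) = 0.1255 × 11933 = 1498 kg VSS/d.
Carbonaceous O₂ demand = substrate oxidised − cell-mass equivalent = 11933 − 1.42 × 1498 = 9806 kg O₂/d.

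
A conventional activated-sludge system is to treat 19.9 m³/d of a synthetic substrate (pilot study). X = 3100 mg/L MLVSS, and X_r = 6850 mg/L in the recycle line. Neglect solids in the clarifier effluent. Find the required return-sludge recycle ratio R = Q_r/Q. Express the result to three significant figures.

R ≈ 0.827

Solids balance on the clarifier gives (1+R)X = R·X_r, so R = X/(X_r − X) = 3100 / (6850 − 3100) = 0.8267.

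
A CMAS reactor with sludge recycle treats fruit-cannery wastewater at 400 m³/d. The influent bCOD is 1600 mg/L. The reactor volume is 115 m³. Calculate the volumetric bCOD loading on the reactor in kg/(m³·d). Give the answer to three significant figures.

L_v ≈ 5.57 kg bCOD/(m³·d)

Applied bCOD load per unit volume = Q·S₀/V = (400 × 1600/1000)/115.0 = 5.565 kg bCOD·m⁻³·d⁻¹.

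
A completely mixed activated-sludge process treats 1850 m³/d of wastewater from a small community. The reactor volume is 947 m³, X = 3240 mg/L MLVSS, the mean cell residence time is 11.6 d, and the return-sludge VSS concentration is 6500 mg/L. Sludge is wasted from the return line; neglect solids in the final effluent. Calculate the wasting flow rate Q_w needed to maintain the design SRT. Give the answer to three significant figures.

Q_w = (V·X)/(θ_c X_r) = 947.0 × 3240 / (11.6 × 6500) = 40.69 m³/d.

Q_w ≈ 40.7 m³/d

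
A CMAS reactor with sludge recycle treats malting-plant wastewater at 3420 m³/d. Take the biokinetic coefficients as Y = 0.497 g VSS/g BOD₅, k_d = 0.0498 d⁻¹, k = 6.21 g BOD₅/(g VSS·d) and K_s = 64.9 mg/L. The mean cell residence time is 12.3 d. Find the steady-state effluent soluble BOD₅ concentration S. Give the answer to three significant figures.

S ≈ 2.88 mg/L

For a completely mixed reactor with recycle the Lawrence–McCarty relation gives S = K_s·(1 + k_d·θ_c) / [θ_c·(Y·k − k_d) − 1] = 64.9 × (1 + 0.0498 × 12.3) / [12.3 × (0.497 × 6.21 − 0.0498) − 1] = 104.7 / 36.35 = 2.879 mg/L.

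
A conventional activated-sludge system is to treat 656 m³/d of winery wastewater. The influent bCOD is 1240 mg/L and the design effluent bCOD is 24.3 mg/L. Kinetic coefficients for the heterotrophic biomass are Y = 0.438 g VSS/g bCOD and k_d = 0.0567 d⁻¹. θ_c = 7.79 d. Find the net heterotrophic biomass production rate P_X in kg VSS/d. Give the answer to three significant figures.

Correct the yield for decay: Y_obs = Y/(1 + k_d θ_c) = 0.438 / (1 + 0.0567 × 7.79) = 0.438 / 1.442 = 0.3038.
Substrate removed = Q·(S₀ − S) = 656 m³/d × (1240 − 24.3) g/m³ = 7.97×10^5 g/d = 797.5 kg/d.
So the net sludge growth is P_X = 0.3038 × 797.5 = 242.3 kg VSS/d.

P_X ≈ 242 kg VSS/d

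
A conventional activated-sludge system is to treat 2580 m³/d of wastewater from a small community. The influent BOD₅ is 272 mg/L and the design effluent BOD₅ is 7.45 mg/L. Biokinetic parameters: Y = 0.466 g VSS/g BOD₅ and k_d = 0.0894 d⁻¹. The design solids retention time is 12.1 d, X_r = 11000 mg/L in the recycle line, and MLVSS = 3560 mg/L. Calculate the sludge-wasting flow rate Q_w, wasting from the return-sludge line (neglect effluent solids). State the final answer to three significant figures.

Q_w ≈ 13.9 m³/d

Steady-state biomass mass balance: V·X·(1 + k_d·θ_c) = Y·Q·(S₀ − S)·θ_c, so V = 0.466 × 2580 × (272 − 7.45) × 12.1 / [3560 × (1 + 0.0894 × 12.1)] = 3.85×10^6 / 7411 = 519.3 m³.
Q_w = (V·X)/(θ_c X_r) = 519.3 × 3560 / (12.1 × 11000) = 13.89 m³/d.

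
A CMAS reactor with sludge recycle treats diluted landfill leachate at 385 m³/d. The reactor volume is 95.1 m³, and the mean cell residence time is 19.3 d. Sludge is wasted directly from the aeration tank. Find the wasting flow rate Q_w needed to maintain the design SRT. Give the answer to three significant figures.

Q_w ≈ 4.93 m³/d

Wasting from the aeration tank: Q_w = V / θ_c = 95.10 / 19.3 = 4.927 m³/d.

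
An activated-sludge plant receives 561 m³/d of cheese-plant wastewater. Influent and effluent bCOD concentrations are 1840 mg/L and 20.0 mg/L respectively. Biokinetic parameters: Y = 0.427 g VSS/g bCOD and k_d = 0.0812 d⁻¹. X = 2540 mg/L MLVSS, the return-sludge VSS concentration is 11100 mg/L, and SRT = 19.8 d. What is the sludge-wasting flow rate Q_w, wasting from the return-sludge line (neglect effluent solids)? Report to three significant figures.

From the SRT design equation V = Y Q (S₀−S) θ_c / [X (1 + k_d θ_c)] = 0.427 × 561 × (1840 − 20.0) × 19.8 / [2540 × (1 + 0.0812 × 19.8)] = 8.63×10^6 / 6624 = 1303 m³.
Q_w = (V·X)/(θ_c X_r) = 1303 × 2540 / (19.8 × 11100) = 15.06 m³/d.

Q_w ≈ 15.1 m³/d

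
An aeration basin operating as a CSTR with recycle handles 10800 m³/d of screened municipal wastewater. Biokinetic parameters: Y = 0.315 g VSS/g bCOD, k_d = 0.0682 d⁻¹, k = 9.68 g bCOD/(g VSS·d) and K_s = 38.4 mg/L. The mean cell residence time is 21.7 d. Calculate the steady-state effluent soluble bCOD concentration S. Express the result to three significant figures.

For a completely mixed reactor with recycle the Lawrence–McCarty relation gives S = K_s·(1 + k_d·θ_c) / [θ_c·(Y·k − k_d) − 1] = 38.4 × (1 + 0.0682 × 21.7) / [21.7 × (0.315 × 9.68 − 0.0682) − 1] = 95.23 / 63.69 = 1.495 mg/L.

S ≈ 1.50 mg/L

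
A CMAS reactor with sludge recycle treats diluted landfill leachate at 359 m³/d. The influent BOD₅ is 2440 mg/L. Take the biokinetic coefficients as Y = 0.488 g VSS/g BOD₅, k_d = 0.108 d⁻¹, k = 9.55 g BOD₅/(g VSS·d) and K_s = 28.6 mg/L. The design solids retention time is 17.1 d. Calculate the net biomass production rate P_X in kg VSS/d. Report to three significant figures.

P_X ≈ 150 kg VSS/d

From the Monod/SRT balance for a CMAS, S = K_s·(1+k_d θ_c)/[θ_c·(Y k − k_d) − 1] = 28.6 × (1 + 0.108 × 17.1) / [17.1 × (0.488 × 9.55 − 0.108) − 1] = 81.42 / 76.85 = 1.060 mg/L.
Correct the yield for decay: Y_obs = Y/(1 + k_d θ_c) = 0.488 / (1 + 0.108 × 17.1) = 0.488 / 2.847 = 0.1714.
Q·(S₀ − S) = 359 × (2440 − 1.06) × 10⁻³ = 875.6 kg/d removed.
P_X = Y_obs · Q(S₀ − S) = 0.1714 × 875.6 = 150.1 kg VSS/d.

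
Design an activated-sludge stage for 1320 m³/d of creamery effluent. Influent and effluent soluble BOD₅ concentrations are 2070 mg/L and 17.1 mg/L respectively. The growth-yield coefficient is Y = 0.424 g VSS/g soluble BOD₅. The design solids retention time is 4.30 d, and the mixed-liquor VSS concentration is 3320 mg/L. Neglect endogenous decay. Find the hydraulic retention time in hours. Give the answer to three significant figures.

With k_d = 0 the design equation reduces to V = Y Q (S₀−S) θ_c / X = 0.424 × 1320 × (2070 − 17.1) × 4.30 / 3320 = 1488 m³.
Hydraulic retention time τ = V/Q = 1488 / 1320 = 1.127 d = 27.06 h.

τ ≈ 27.1 h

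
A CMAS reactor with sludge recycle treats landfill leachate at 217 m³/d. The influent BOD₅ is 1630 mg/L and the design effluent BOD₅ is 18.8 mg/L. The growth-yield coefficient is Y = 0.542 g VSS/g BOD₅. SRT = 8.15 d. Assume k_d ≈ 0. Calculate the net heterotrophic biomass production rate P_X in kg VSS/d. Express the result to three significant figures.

No decay correction is needed, so Y_obs = Y = 0.542.
ΔS = 1630 − 18.8 = 1611 mg/L, so the substrate removal rate is 217 × 1611/1000 = 349.6 kg BOD₅/d.
P_X = Y_obs · Q(S₀ − S) = 0.5420 × 349.6 = 189.5 kg VSS/d.

P_X ≈ 189 kg VSS/d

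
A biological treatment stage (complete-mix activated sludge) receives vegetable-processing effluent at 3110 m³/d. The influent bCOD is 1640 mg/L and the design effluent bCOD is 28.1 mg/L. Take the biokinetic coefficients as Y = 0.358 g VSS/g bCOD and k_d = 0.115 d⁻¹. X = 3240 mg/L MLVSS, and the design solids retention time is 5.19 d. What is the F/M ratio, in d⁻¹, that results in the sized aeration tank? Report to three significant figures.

Steady-state biomass mass balance: V·X·(1 + k_d·θ_c) = Y·Q·(S₀ − S)·θ_c, so V = 0.358 × 3110 × (1640 − 28.1) × 5.19 / [3240 × (1 + 0.115 × 5.19)] = 9.31×10^6 / 5174 = 1800 m³.
F/M = applied load / biomass = Q·S₀/(V·X) = 3110 × 1640 / (1800 × 3240) = 0.8744 d⁻¹.

F/M ≈ 0.874 d⁻¹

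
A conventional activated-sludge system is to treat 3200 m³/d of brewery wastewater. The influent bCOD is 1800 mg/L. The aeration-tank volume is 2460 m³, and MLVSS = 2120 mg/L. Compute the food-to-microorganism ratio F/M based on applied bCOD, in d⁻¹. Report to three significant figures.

F/M ≈ 1.10 d⁻¹

Food-to-microorganism ratio F/M = Q S₀ / (V X) = 3200 × 1800 / (2460 × 2120) = 1.104 d⁻¹.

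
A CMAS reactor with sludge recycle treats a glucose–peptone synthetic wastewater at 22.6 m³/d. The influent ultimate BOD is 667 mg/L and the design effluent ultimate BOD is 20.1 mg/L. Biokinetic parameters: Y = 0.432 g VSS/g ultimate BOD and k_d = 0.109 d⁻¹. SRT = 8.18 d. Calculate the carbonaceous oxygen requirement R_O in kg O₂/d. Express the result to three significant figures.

The observed yield is Y_obs = Y/(1 + k_d·θ_c) = 0.432 / (1 + 0.109 × 8.18) = 0.432 / 1.892 = 0.2284 g VSS per g ultimate BOD removed.
Mass of ultimate BOD removed per day: Q(S₀ − S) = 22.6 × 646.9 g/m³ = 14.62 kg/d.
Biomass synthesised: P_X = Y_obs × 14.62 = 3.339 kg VSS/d.
Carbonaceous O₂ demand = substrate oxidised − cell-mass equivalent = 14.62 − 1.42 × 3.339 = 9.879 kg O₂/d.

R_O ≈ 9.88 kg O₂/d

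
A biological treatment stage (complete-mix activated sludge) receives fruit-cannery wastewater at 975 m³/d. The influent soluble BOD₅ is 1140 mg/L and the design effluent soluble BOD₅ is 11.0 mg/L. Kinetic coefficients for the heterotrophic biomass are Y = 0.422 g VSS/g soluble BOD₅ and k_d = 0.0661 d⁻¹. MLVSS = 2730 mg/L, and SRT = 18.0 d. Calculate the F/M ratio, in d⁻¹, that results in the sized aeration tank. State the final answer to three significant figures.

F/M ≈ 0.291 d⁻¹

From the SRT design equation V = Y Q (S₀−S) θ_c / [X (1 + k_d θ_c)] = 0.422 × 975 × (1140 − 11.0) × 18.0 / [2730 × (1 + 0.0661 × 18.0)] = 8.36×10^6 / 5978 = 1399 m³.
F/M = applied load / biomass = Q·S₀/(V·X) = 975 × 1140 / (1399 × 2730) = 0.2911 d⁻¹.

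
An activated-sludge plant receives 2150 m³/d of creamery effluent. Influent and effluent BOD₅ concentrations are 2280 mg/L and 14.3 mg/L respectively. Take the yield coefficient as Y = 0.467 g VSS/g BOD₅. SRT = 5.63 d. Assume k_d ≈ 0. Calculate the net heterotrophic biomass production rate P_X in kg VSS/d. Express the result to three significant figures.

With endogenous decay neglected, the observed yield equals the true yield: Y_obs = Y = 0.467 g VSS/g BOD₅.
Substrate removed = Q·(S₀ − S) = 2150 m³/d × (2280 − 14.3) g/m³ = 4.87×10^6 g/d = 4871 kg/d.
So the net sludge growth is P_X = 0.4670 × 4871 = 2275 kg VSS/d.

P_X ≈ 2270 kg VSS/d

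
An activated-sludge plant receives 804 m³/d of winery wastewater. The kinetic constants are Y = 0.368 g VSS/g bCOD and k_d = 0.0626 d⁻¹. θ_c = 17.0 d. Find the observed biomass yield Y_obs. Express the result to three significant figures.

Y_obs ≈ 0.178 g VSS/g bCOD

The observed yield is Y_obs = Y/(1 + k_d·θ_c) = 0.368 / (1 + 0.0626 × 17.0) = 0.368 / 2.064 = 0.1783 g VSS per g bCOD removed.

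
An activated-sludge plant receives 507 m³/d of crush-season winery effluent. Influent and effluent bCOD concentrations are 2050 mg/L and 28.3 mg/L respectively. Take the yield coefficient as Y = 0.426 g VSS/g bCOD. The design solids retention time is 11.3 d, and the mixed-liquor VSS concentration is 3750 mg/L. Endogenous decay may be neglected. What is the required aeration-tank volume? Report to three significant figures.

V ≈ 1320 m³

Biomass mass balance (decay neglected): V·X = Y·Q·(S₀ − S)·θ_c, so V = 0.426 × 507 × (2050 − 28.3) × 11.3 / 3750 = 1316 m³.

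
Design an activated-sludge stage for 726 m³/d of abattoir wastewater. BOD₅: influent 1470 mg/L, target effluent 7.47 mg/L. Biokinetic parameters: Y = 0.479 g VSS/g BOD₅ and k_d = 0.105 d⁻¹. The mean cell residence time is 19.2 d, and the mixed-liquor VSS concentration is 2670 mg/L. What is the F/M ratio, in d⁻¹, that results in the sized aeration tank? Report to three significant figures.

F/M ≈ 0.330 d⁻¹

Steady-state biomass mass balance: V·X·(1 + k_d·θ_c) = Y·Q·(S₀ − S)·θ_c, so V = 0.479 × 726 × (1470 − 7.47) × 19.2 / [2670 × (1 + 0.105 × 19.2)] = 9.77×10^6 / 8053 = 1213 m³.
F/M = Q·S₀ / (V·X) = 726 × 1470 / (1213 × 2670) = 0.3296 g BOD₅·(g VSS·d)⁻¹.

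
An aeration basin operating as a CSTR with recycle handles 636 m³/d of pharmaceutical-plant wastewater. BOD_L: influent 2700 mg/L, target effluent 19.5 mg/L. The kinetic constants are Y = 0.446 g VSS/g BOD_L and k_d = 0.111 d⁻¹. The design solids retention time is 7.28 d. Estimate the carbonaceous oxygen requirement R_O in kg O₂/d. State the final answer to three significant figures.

The observed yield is Y_obs = Y/(1 + k_d·θ_c) = 0.446 / (1 + 0.111 × 7.28) = 0.446 / 1.808 = 0.2467 g VSS per g BOD_L removed.
ΔS = 2700 − 19.5 = 2680 mg/L, so the substrate removal rate is 636 × 2680/1000 = 1705 kg BOD_L/d.
P_X = Y_obs·Q·(S₀ − S) = 0.2467 × 1705 = 420.5 kg VSS/d.
Carbonaceous O₂ demand = substrate oxidised − cell-mass equivalent = 1705 − 1.42 × 420.5 = 1108 kg O₂/d.

R_O ≈ 1110 kg O₂/d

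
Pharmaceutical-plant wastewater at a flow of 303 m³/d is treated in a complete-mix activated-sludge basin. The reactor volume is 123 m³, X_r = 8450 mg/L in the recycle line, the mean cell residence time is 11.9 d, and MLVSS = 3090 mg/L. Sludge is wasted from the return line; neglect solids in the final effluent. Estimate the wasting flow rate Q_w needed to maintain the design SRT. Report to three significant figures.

Q_w ≈ 3.78 m³/d

θ_c = V·X/(Q_w·X_r) when wasting from the recycle, so Q_w = V·X/(θ_c·X_r) = 123.0 × 3090 / (11.9 × 8450) = 3.780 m³/d.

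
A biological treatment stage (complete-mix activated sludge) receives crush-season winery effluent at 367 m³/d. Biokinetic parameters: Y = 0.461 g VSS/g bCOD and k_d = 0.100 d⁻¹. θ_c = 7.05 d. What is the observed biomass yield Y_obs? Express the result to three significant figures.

Y_obs = Y / (1 + k_d θ_c) = 0.461 / (1 + 0.100 × 7.05) = 0.461 / 1.705 = 0.2704.

Y_obs ≈ 0.270 g VSS/g bCOD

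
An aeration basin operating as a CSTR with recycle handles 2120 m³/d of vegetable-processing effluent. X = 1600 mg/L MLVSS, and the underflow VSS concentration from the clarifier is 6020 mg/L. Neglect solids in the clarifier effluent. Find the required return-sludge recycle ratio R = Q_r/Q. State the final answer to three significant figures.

R ≈ 0.362

Mass balance around the secondary clarifier (neglecting effluent solids): R = X / (X_r − X) = 1600 / (6020 − 1600) = 0.3620.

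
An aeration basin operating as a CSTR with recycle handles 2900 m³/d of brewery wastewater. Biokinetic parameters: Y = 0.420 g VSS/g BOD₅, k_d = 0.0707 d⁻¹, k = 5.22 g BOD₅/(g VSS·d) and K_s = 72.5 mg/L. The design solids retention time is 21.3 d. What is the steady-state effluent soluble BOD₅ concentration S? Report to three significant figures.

Effluent substrate depends only on kinetics and SRT: S = K_s(1 + k_d θ_c) / [θ_c(Yk − k_d) − 1] = 72.5 × (1 + 0.0707 × 21.3) / [21.3 × (0.420 × 5.22 − 0.0707) − 1] = 181.7 / 44.19 = 4.111 mg/L.

S ≈ 4.11 mg/L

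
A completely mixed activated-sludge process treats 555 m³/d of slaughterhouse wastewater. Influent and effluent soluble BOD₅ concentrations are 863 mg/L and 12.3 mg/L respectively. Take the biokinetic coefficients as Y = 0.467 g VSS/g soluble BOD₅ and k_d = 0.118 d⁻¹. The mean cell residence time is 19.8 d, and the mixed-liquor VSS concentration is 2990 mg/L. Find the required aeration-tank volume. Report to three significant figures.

From the SRT design equation V = Y Q (S₀−S) θ_c / [X (1 + k_d θ_c)] = 0.467 × 555 × (863 − 12.3) × 19.8 / [2990 × (1 + 0.118 × 19.8)] = 4.37×10^6 / 9976 = 437.6 m³.

V ≈ 438 m³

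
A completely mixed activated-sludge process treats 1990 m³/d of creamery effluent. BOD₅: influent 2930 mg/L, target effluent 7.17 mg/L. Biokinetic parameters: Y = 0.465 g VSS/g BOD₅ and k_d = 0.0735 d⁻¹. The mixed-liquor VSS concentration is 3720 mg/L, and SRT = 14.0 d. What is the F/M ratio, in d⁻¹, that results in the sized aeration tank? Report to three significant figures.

From the SRT design equation V = Y Q (S₀−S) θ_c / [X (1 + k_d θ_c)] = 0.465 × 1990 × (2930 − 7.17) × 14.0 / [3720 × (1 + 0.0735 × 14.0)] = 3.79×10^7 / 7548 = 5017 m³.
F/M = applied load / biomass = Q·S₀/(V·X) = 1990 × 2930 / (5017 × 3720) = 0.3124 d⁻¹.

F/M ≈ 0.312 d⁻¹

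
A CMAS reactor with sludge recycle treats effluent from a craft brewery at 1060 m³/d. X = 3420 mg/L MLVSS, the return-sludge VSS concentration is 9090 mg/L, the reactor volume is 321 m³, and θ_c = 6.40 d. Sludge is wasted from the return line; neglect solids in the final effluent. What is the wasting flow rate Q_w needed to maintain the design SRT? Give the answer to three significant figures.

Q_w ≈ 18.9 m³/d

θ_c = V·X/(Q_w·X_r) when wasting from the recycle, so Q_w = V·X/(θ_c·X_r) = 321.0 × 3420 / (6.40 × 9090) = 18.87 m³/d.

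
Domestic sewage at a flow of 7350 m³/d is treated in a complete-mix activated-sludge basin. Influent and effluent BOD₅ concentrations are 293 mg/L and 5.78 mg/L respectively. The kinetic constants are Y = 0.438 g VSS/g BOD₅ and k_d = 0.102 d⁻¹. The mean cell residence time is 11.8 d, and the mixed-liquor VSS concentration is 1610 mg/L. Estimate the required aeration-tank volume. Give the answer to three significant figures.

V ≈ 3080 m³

From the SRT design equation V = Y Q (S₀−S) θ_c / [X (1 + k_d θ_c)] = 0.438 × 7350 × (293 − 5.78) × 11.8 / [1610 × (1 + 0.102 × 11.8)] = 1.09×10^7 / 3548 = 3075 m³.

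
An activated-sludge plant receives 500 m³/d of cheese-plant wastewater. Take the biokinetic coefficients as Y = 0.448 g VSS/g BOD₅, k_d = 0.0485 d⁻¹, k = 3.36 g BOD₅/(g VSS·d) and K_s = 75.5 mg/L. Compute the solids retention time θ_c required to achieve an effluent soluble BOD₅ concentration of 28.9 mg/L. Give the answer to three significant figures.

From 1/θ_c = Y·k·S/(K_s + S) − k_d: Y·k·S/(K_s+S) = 0.448 × 3.36 × 28.9 / (75.5 + 28.9) = 0.4167 d⁻¹.
Then 1/θ_c = μ − k_d = 0.4167 − 0.0485 = 0.3682 d⁻¹, giving θ_c = 2.716 d.

θ_c ≈ 2.72 d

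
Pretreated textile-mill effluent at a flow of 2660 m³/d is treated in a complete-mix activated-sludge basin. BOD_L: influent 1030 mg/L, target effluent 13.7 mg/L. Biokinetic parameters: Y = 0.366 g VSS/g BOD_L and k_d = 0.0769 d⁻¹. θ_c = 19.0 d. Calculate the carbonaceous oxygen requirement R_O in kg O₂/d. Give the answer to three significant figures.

The observed yield is Y_obs = Y/(1 + k_d·θ_c) = 0.366 / (1 + 0.0769 × 19.0) = 0.366 / 2.461 = 0.1487 g VSS per g BOD_L removed.
Mass of BOD_L removed per day: Q(S₀ − S) = 2660 × 1016 g/m³ = 2703 kg/d.
Biomass synthesised: P_X = Y_obs × 2703 = 402.0 kg VSS/d.
R_O = Q·(S₀ − S) − 1.42·P_X = 2703 − 1.42 × 402.0 = 2132 kg O₂/d.

R_O ≈ 2130 kg O₂/d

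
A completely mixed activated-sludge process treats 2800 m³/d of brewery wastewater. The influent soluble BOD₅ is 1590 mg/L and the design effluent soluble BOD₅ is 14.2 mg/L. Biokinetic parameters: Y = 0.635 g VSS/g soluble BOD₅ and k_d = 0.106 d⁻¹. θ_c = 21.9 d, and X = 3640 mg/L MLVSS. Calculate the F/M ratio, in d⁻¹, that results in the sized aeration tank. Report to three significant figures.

F/M ≈ 0.241 d⁻¹

From the SRT design equation V = Y Q (S₀−S) θ_c / [X (1 + k_d θ_c)] = 0.635 × 2800 × (1590 − 14.2) × 21.9 / [3640 × (1 + 0.106 × 21.9)] = 6.14×10^7 / 12090 = 5075 m³.
Food-to-microorganism ratio F/M = Q S₀ / (V X) = 2800 × 1590 / (5075 × 3640) = 0.2410 d⁻¹.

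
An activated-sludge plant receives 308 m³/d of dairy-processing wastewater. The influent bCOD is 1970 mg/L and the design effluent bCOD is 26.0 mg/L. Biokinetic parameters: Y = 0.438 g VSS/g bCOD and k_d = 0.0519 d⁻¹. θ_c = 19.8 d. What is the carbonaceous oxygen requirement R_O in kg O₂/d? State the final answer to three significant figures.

Observed yield with endogenous decay: Y_obs = Y / (1 + k_d·θ_c) = 0.438 / (1 + 0.0519 × 19.8) = 0.438 / 2.028 = 0.2160 g VSS/g bCOD.
ΔS = 1970 − 26.0 = 1944 mg/L, so the substrate removal rate is 308 × 1944/1000 = 598.8 kg bCOD/d.
Net sludge production P_X = 0.2160 × 598.8 = 129.3 kg VSS/d.
R_O = Q·(S₀ − S) − 1.42·P_X = 598.8 − 1.42 × 129.3 = 415.1 kg O₂/d.

R_O ≈ 415 kg O₂/d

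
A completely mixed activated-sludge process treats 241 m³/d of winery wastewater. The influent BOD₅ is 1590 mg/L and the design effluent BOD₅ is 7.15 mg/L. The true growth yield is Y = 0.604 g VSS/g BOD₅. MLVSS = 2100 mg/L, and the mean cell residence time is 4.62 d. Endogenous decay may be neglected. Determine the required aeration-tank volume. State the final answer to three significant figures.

V ≈ 507 m³

With k_d = 0 the design equation reduces to V = Y Q (S₀−S) θ_c / X = 0.604 × 241 × (1590 − 7.15) × 4.62 / 2100 = 506.9 m³.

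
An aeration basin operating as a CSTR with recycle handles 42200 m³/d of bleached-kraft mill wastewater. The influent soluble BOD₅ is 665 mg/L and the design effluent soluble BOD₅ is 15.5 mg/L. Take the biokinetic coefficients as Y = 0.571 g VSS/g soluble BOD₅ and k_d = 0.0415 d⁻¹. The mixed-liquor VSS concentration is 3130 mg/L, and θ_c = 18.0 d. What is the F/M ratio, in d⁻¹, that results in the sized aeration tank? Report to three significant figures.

From the SRT design equation V = Y Q (S₀−S) θ_c / [X (1 + k_d θ_c)] = 0.571 × 42200 × (665 − 15.5) × 18.0 / [3130 × (1 + 0.0415 × 18.0)] = 2.82×10^8 / 5468 = 51518 m³.
F/M = Q·S₀ / (V·X) = 42200 × 665 / (51518 × 3130) = 0.1740 g soluble BOD₅·(g VSS·d)⁻¹.

F/M ≈ 0.174 d⁻¹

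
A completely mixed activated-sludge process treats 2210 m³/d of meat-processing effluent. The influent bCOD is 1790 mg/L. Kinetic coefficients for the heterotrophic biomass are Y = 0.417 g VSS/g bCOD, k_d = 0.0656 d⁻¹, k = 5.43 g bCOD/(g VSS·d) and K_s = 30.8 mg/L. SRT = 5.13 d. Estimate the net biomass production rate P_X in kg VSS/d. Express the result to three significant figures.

P_X ≈ 1230 kg VSS/d

Effluent substrate depends only on kinetics and SRT: S = K_s(1 + k_d θ_c) / [θ_c(Yk − k_d) − 1] = 30.8 × (1 + 0.0656 × 5.13) / [5.13 × (0.417 × 5.43 − 0.0656) − 1] = 41.17 / 10.28 = 4.005 mg/L.
Observed yield with endogenous decay: Y_obs = Y / (1 + k_d·θ_c) = 0.417 / (1 + 0.0656 × 5.13) = 0.417 / 1.337 = 0.3120 g VSS/g bCOD.
Q·(S₀ − S) = 2210 × (1790 − 4.00) × 10⁻³ = 3947 kg/d removed.
So the net sludge growth is P_X = 0.3120 × 3947 = 1231 kg VSS/d.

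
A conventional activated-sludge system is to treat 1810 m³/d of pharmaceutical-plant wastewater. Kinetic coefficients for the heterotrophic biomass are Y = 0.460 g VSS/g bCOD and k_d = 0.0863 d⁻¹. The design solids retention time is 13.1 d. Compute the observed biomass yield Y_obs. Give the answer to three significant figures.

Y_obs ≈ 0.216 g VSS/g bCOD

Y_obs = Y / (1 + k_d θ_c) = 0.460 / (1 + 0.0863 × 13.1) = 0.460 / 2.131 = 0.2159.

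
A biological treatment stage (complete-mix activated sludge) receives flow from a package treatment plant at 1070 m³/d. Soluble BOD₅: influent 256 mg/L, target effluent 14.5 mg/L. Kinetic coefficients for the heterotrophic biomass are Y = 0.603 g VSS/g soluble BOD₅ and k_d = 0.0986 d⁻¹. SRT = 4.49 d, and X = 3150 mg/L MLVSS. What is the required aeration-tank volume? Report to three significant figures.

From the SRT design equation V = Y Q (S₀−S) θ_c / [X (1 + k_d θ_c)] = 0.603 × 1070 × (256 − 14.5) × 4.49 / [3150 × (1 + 0.0986 × 4.49)] = 7×10^5 / 4545 = 153.9 m³.

V ≈ 154 m³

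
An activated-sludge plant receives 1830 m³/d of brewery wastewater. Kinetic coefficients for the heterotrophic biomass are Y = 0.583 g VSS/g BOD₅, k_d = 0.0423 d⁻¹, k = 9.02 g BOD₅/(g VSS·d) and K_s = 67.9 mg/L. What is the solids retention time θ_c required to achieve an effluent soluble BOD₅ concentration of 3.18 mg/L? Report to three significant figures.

θ_c ≈ 5.18 d

From 1/θ_c = Y·k·S/(K_s + S) − k_d: Y·k·S/(K_s+S) = 0.583 × 9.02 × 3.18 / (67.9 + 3.18) = 0.2353 d⁻¹.
Then 1/θ_c = μ − k_d = 0.2353 − 0.0423 = 0.1930 d⁻¹, giving θ_c = 5.182 d.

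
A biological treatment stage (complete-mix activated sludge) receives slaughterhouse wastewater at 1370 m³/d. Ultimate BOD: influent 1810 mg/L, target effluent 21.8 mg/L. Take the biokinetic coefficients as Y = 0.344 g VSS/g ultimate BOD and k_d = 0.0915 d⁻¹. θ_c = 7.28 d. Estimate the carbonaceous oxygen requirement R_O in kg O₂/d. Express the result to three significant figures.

The observed yield is Y_obs = Y/(1 + k_d·θ_c) = 0.344 / (1 + 0.0915 × 7.28) = 0.344 / 1.666 = 0.2065 g VSS per g ultimate BOD removed.
Mass of ultimate BOD removed per day: Q(S₀ − S) = 1370 × 1788 g/m³ = 2450 kg/d.
Biomass synthesised: P_X = Y_obs × 2450 = 505.8 kg VSS/d.
R_O = Q·ΔS − 1.42 P_X = 2450 − 718.3 = 1732 kg O₂/d.

R_O ≈ 1730 kg O₂/d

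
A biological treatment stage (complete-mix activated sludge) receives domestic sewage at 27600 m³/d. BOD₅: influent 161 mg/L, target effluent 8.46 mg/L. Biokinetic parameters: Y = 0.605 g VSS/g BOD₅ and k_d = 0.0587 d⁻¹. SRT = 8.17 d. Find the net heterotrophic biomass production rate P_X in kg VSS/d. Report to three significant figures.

Y_obs = Y / (1 + k_d θ_c) = 0.605 / (1 + 0.0587 × 8.17) = 0.605 / 1.480 = 0.4089.
Mass of BOD₅ removed per day: Q(S₀ − S) = 27600 × 152.5 g/m³ = 4210 kg/d.
P_X = Y_obs · Q(S₀ − S) = 0.4089 × 4210 = 1722 kg VSS/d.

P_X ≈ 1720 kg VSS/d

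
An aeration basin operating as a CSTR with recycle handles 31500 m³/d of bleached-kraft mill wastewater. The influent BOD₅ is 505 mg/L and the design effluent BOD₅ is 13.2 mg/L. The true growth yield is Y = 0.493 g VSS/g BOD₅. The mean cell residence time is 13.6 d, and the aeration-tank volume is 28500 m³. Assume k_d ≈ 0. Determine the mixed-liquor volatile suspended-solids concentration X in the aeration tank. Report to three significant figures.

X = Y·Q·ΔS·θ_c / V = 0.493 × 31500 × (505 − 13.2) × 13.6 / 28500 = 3645 mg/L.

X ≈ 3640 mg/L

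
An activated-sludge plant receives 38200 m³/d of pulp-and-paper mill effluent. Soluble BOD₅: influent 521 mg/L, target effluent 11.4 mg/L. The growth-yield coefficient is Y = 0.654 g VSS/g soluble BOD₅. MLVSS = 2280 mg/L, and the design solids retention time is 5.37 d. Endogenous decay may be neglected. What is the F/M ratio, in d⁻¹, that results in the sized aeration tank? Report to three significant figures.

With k_d = 0 the design equation reduces to V = Y Q (S₀−S) θ_c / X = 0.654 × 38200 × (521 − 11.4) × 5.37 / 2280 = 29985 m³.
F/M = applied load / biomass = Q·S₀/(V·X) = 38200 × 521 / (29985 × 2280) = 0.2911 d⁻¹.

F/M ≈ 0.291 d⁻¹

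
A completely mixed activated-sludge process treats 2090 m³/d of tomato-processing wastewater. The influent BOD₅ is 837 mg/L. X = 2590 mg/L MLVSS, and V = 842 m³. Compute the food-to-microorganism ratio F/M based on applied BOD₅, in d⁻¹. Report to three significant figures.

F/M ≈ 0.802 d⁻¹

F/M = Q·S₀ / (V·X) = 2090 × 837 / (842.0 × 2590) = 0.8022 g BOD₅·(g VSS·d)⁻¹.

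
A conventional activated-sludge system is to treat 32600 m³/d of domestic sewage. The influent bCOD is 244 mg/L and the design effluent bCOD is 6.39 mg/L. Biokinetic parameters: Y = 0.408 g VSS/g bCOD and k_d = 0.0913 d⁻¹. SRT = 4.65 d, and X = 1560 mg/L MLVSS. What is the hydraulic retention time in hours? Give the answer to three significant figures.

Steady-state biomass mass balance: V·X·(1 + k_d·θ_c) = Y·Q·(S₀ − S)·θ_c, so V = 0.408 × 32600 × (244 − 6.39) × 4.65 / [1560 × (1 + 0.0913 × 4.65)] = 1.47×10^7 / 2222 = 6613 m³.
HRT = V/Q = 6613 m³ / 32600 m³·d⁻¹ = 0.2029 d × 24 = 4.868 h.

τ ≈ 4.87 h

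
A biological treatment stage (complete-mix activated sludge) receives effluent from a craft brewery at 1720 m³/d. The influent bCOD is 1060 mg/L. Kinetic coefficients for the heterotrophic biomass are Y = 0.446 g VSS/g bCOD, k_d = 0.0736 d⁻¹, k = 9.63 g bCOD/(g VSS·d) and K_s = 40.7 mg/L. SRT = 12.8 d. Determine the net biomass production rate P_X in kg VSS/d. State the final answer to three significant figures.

P_X ≈ 418 kg VSS/d

From the Monod/SRT balance for a CMAS, S = K_s·(1+k_d θ_c)/[θ_c·(Y k − k_d) − 1] = 40.7 × (1 + 0.0736 × 12.8) / [12.8 × (0.446 × 9.63 − 0.0736) − 1] = 79.04 / 53.03 = 1.490 mg/L.
The observed yield is Y_obs = Y/(1 + k_d·θ_c) = 0.446 / (1 + 0.0736 × 12.8) = 0.446 / 1.942 = 0.2297 g VSS per g bCOD removed.
Mass of bCOD removed per day: Q(S₀ − S) = 1720 × 1059 g/m³ = 1821 kg/d.
P_X = Y_obs · Q(S₀ − S) = 0.2297 × 1821 = 418.1 kg VSS/d.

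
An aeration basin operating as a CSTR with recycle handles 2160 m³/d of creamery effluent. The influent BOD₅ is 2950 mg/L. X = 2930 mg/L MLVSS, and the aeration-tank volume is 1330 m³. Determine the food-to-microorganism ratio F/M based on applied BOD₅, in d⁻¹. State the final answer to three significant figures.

Food-to-microorganism ratio F/M = Q S₀ / (V X) = 2160 × 2950 / (1330 × 2930) = 1.635 d⁻¹.

F/M ≈ 1.64 d⁻¹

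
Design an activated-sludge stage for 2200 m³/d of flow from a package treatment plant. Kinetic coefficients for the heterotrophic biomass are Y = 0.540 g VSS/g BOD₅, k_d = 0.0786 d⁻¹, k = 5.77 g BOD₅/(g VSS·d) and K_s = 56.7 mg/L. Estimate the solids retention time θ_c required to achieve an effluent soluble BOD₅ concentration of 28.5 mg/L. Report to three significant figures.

At the target effluent, Y k S/(K_s+S) = 0.540×5.77×28.5/85.20 = 1.042 d⁻¹.
1/θ_c = 1.042 − 0.0786 = 0.9637 d⁻¹, so θ_c = 1.038 d.

θ_c ≈ 1.04 d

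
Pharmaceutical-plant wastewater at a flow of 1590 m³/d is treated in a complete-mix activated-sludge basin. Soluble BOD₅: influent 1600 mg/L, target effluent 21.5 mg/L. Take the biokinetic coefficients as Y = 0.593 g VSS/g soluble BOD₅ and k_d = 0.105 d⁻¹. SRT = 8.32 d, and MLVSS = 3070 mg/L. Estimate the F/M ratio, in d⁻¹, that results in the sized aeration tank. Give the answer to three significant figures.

F/M ≈ 0.385 d⁻¹

Steady-state biomass mass balance: V·X·(1 + k_d·θ_c) = Y·Q·(S₀ − S)·θ_c, so V = 0.593 × 1590 × (1600 − 21.5) × 8.32 / [3070 × (1 + 0.105 × 8.32)] = 1.24×10^7 / 5752 = 2153 m³.
Food-to-microorganism ratio F/M = Q S₀ / (V X) = 1590 × 1600 / (2153 × 3070) = 0.3849 d⁻¹.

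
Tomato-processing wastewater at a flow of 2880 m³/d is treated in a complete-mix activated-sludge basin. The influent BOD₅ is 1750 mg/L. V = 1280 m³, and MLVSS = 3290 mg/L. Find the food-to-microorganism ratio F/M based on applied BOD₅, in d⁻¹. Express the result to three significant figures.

Food-to-microorganism ratio F/M = Q S₀ / (V X) = 2880 × 1750 / (1280 × 3290) = 1.197 d⁻¹.

F/M ≈ 1.20 d⁻¹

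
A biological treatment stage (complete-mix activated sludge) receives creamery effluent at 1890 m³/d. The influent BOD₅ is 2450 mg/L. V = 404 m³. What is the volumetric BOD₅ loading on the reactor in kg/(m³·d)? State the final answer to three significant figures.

Volumetric loading L_v = Q·S₀ / V = 1890 × 2450 g/m³ / 404.0 m³ = 11462 g/(m³·d) = 11.46 kg BOD₅/(m³·d).

L_v ≈ 11.5 kg BOD₅/(m³·d)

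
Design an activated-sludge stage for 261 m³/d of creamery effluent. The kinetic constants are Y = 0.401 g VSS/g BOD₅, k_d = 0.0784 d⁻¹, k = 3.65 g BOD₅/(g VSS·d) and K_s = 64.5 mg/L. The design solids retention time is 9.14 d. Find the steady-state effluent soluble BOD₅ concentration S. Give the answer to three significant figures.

S ≈ 9.49 mg/L

For a completely mixed reactor with recycle the Lawrence–McCarty relation gives S = K_s·(1 + k_d·θ_c) / [θ_c·(Y·k − k_d) − 1] = 64.5 × (1 + 0.0784 × 9.14) / [9.14 × (0.401 × 3.65 − 0.0784) − 1] = 110.7 / 11.66 = 9.495 mg/L.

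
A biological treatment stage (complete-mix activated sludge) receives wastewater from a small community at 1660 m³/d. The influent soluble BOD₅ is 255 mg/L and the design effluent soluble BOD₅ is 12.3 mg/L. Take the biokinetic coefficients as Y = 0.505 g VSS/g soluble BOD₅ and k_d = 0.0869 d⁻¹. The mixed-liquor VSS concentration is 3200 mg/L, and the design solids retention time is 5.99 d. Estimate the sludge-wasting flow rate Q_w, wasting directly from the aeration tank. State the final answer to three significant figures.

Rearranging the biomass balance for a CMAS with decay, V = Y·Q·ΔS·θ_c / [X·(1+k_d θ_c)] = 0.505 × 1660 × (255 − 12.3) × 5.99 / [3200 × (1 + 0.0869 × 5.99)] = 1.22×10^6 / 4866 = 250.5 m³.
Wasting from the aeration tank: Q_w = V / θ_c = 250.5 / 5.99 = 41.81 m³/d.

Q_w ≈ 41.8 m³/d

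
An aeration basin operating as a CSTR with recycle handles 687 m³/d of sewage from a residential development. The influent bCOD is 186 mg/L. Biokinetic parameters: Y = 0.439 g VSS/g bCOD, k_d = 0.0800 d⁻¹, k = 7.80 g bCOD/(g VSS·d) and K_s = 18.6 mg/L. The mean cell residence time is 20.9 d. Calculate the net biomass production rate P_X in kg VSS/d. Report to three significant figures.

Effluent substrate depends only on kinetics and SRT: S = K_s(1 + k_d θ_c) / [θ_c(Yk − k_d) − 1] = 18.6 × (1 + 0.0800 × 20.9) / [20.9 × (0.439 × 7.80 − 0.0800) − 1] = 49.70 / 68.89 = 0.7214 mg/L.
Y_obs = Y / (1 + k_d θ_c) = 0.439 / (1 + 0.0800 × 20.9) = 0.439 / 2.672 = 0.1643.
Substrate removed = Q·(S₀ − S) = 687 m³/d × (186 − 0.721) g/m³ = 1.27×10^5 g/d = 127.3 kg/d.
So the net sludge growth is P_X = 0.1643 × 127.3 = 20.91 kg VSS/d.

P_X ≈ 20.9 kg VSS/d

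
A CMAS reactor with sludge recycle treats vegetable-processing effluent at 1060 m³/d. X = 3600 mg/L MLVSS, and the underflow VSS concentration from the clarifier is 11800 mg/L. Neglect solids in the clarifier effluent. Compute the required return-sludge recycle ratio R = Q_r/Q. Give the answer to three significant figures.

R ≈ 0.439

Solids balance on the clarifier gives (1+R)X = R·X_r, so R = X/(X_r − X) = 3600 / (11800 − 3600) = 0.4390.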